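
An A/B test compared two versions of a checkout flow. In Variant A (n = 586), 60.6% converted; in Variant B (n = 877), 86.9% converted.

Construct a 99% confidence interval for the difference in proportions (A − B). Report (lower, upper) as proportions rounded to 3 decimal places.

(-0.323, -0.203)

The two standard errors are √(0.6060×0.3940/586) = 0.02019 and √(0.8690×0.1310/877) = 0.01139.
Because the samples are independent, SE_diff = √(0.02019² + 0.01139²) = 0.02318.
Using z* = 2.576 for 99%, ME = 2.576 × 0.02318 = 0.05971.
p̂₁ − p̂₂ = -0.2630; interval -0.2630 ± 0.05971 gives (-0.323, -0.203).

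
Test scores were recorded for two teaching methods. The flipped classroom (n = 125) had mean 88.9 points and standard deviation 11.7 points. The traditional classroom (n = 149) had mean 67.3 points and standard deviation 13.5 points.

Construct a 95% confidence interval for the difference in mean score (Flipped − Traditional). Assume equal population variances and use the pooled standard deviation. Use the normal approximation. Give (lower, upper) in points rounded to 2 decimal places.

(18.58, 24.62)

s_p = √[((n₁−1)s₁² + (n₂−1)s₂²)/(n₁+n₂−2)] = √[(124·11.7² + 148·13.5²)/272] = 12.7111.
SE = 12.7111·√(1/125 + 1/149) = 1.5417.
With z* = 1.960, margin = 1.960 × 1.5417 = 3.0217.
x̄₁ − x̄₂ = 88.9 − 67.3 = 21.6000; interval 21.6000 ± 3.0217 = (18.58, 24.62).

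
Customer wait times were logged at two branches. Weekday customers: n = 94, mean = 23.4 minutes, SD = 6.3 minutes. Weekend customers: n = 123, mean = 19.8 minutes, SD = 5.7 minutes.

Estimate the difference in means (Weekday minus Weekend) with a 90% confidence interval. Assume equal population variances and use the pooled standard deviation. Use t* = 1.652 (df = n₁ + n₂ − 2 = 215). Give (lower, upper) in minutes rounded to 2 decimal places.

s_p = √[((n₁−1)s₁² + (n₂−1)s₂²)/(n₁+n₂−2)] = √[(93·6.3² + 122·5.7²)/215] = 5.9669.
SE = 5.9669·√(1/94 + 1/123) = 0.8175.
With t* = 1.652, margin = 1.652 × 0.8175 = 1.3505.
x̄₁ − x̄₂ = 23.4 − 19.8 = 3.6000; interval 3.6000 ± 1.3505 = (2.25, 4.95).

(2.25, 4.95)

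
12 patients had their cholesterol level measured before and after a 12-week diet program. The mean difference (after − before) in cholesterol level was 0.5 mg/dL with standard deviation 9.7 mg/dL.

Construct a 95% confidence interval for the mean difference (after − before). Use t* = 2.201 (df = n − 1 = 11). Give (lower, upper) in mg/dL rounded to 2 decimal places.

(-5.66, 6.66)

Paired design: SE = s_d/√n = 9.7/√12 = 2.8001.
t* = 2.201; margin of error = 2.201 × 2.8001 = 6.1630.
0.5 ± 6.1630 → (-5.66, 6.66).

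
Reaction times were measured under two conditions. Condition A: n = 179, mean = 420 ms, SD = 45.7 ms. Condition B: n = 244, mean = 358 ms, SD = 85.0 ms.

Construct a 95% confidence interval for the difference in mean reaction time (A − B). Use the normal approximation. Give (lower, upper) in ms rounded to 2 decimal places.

Per-group SEs: s₁/√n₁ = 45.7/√179 = 3.4158, s₂/√n₂ = 85.0/√244 = 5.4416.
Unpooled SE of the difference: √(11.66768964 + 29.61101056) = 6.4249.
Margin of error = z* · SE = 1.960 × 6.4249 = 12.5928.
x̄₁ − x̄₂ = 420 − 358 = 62.0000.
CI: 62.0000 ± 12.5928 = (49.41, 74.59).

(49.41, 74.59)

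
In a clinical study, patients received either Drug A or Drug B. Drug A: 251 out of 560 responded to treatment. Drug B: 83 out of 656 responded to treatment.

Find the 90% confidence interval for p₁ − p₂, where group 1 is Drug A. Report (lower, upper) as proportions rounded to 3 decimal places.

(0.281, 0.362)

First, p̂₁ = 251/560 = 0.4482; p̂₂ = 83/656 = 0.1265.
The two standard errors are √(0.4482×0.5518/560) = 0.02102 and √(0.1265×0.8735/656) = 0.01298.
Because the samples are independent, SE_diff = √(0.02102² + 0.01298²) = 0.02470.
Using z* = 1.645 for 90%, ME = 1.645 × 0.02470 = 0.04063.
p̂₁ − p̂₂ = 0.3217; interval 0.3217 ± 0.04063 gives (0.281, 0.362).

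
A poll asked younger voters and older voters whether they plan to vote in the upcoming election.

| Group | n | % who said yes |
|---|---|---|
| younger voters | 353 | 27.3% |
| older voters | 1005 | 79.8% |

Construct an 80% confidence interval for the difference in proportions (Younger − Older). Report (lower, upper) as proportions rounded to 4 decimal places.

SE₁ = √(p̂₁(1−p̂₁)/n₁) = √(0.2730·0.7270/353) = 0.02371; SE₂ = √(0.7980·0.2020/1005) = 0.01266.
Independent samples: SE of the difference = √(SE₁² + SE₂²) = √(0.0005621641 + 0.0001602756) = 0.02688.
z* for 80% confidence is 1.282, so the margin of error is 1.282 × 0.02688 = 0.03446.
Point estimate p̂₁ − p̂₂ = 0.2730 − 0.7980 = -0.5250.
-0.5250 ± 0.03446 → (-0.5595, -0.4905).

(-0.5595, -0.4905)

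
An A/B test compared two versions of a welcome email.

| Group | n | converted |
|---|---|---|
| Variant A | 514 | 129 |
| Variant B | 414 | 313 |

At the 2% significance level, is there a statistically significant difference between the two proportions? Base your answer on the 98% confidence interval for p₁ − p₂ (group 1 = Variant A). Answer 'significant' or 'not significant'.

Sample proportions: 129/514 = 0.2510, 313/414 = 0.7560.
Each SE is √(p̂(1−p̂)/n): √(0.2510·0.7490/514) = 0.01912 and √(0.7560·0.2440/414) = 0.02111.
SE(p̂₁ − p̂₂) = √(SE₁² + SE₂²) = √(0.0003655744 + 0.0004456321) = 0.02848, since the two samples are independent.
At 98% confidence z* = 2.326; margin = 2.326 × 0.02848 = 0.06624.
The difference is 0.2510 − 0.7560 = -0.5050, so the interval is -0.5050 ± 0.06624 = (-0.57124, -0.43876).
The interval (-0.57124, -0.43876) does not contain 0, so the difference is significant.

significant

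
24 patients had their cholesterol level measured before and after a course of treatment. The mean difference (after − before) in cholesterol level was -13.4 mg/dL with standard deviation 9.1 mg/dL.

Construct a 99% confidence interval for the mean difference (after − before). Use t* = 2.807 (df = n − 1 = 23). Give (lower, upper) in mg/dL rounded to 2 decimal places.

(-18.61, -8.19)

This is a matched-pairs design, so SE = s_d/√n = 9.1/√24 = 1.8575.
Margin = 2.807 × 1.8575 = 5.2140; the interval is -13.4 ± 5.2140 = (-18.61, -8.19).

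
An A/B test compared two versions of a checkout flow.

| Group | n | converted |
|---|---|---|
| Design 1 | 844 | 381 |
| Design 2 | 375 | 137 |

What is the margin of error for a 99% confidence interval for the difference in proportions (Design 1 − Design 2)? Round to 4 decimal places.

First, p̂₁ = 381/844 = 0.4514; p̂₂ = 137/375 = 0.3653.
The two standard errors are √(0.4514×0.5486/844) = 0.01713 and √(0.3653×0.6347/375) = 0.02487.
Because the samples are independent, SE_diff = √(0.01713² + 0.02487²) = 0.03020.
Using z* = 2.576 for 99%, ME = 2.576 × 0.03020 = 0.07780.

0.0778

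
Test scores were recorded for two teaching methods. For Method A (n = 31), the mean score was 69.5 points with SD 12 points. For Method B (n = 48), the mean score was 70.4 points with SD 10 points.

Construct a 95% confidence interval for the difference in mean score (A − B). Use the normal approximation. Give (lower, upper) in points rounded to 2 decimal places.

Standard errors of each mean: 12/√31 = 2.1553 and 10/√48 = 1.4434.
SE(x̄₁ − x̄₂) = √(2.1553² + 1.4434²) = 2.5940 for independent samples with unequal variances.
With z* = 1.960, the margin is 1.960 × 2.5940 = 5.0842.
x̄₁ − x̄₂ = 69.5 − 70.4 = -0.9000; the interval is -0.9000 ± 5.0842 = (-5.98, 4.18).

(-5.98, 4.18)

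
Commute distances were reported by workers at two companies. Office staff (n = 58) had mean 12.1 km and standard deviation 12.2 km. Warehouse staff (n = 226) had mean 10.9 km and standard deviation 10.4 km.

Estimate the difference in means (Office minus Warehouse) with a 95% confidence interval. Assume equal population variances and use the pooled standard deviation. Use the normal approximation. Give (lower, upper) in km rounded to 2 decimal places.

(-1.91, 4.31)

Pooled variance s_p² = [57·12.2² + 225·10.4²] / (58+226−2) = 116.3826, so s_p = 10.7881.
SE_diff = s_p·√(1/n₁ + 1/n₂) = 10.7881·√(1/58 + 1/226) = 1.5879.
z* = 1.960; margin = 1.960 × 1.5879 = 3.1123.
Difference = 12.1 − 10.9 = 1.2000.
1.2000 ± 3.1123 → (-1.91, 4.31).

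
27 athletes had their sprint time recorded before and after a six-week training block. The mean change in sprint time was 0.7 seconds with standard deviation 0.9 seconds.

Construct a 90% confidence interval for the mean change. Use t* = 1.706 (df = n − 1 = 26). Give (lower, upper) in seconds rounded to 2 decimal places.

Paired design: SE = s_d/√n = 0.9/√27 = 0.1732.
t* = 1.706; margin of error = 1.706 × 0.1732 = 0.2955.
0.7 ± 0.2955 → (0.40, 1.00).

(0.40, 1.00)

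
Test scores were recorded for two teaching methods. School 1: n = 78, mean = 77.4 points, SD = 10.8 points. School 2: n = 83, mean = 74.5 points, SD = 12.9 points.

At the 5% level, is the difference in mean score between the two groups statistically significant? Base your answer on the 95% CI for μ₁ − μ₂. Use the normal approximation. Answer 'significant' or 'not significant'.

Standard errors of each mean: 10.8/√78 = 1.2229 and 12.9/√83 = 1.4160.
SE(x̄₁ − x̄₂) = √(1.2229² + 1.4160²) = 1.8710 for independent samples with unequal variances.
With z* = 1.960, the margin is 1.960 × 1.8710 = 3.6672.
x̄₁ − x̄₂ = 77.4 − 74.5 = 2.9000; the interval is 2.9000 ± 3.6672 = (-0.7672, 6.5672).
The interval (-0.7672, 6.5672) contains 0, so the difference is not significant.

not significant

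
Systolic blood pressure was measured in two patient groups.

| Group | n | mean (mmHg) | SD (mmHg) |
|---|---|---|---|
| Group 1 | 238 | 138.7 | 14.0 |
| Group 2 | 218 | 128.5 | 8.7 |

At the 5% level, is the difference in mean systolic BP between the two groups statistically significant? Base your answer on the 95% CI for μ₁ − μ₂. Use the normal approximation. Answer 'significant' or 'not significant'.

significant

Per-group SEs: s₁/√n₁ = 14.0/√238 = 0.9075, s₂/√n₂ = 8.7/√218 = 0.5892.
Unpooled SE of the difference: √(0.82355625 + 0.34715664) = 1.0820.
Margin of error = z* · SE = 1.960 × 1.0820 = 2.1207.
x̄₁ − x̄₂ = 138.7 − 128.5 = 10.2000.
CI: 10.2000 ± 2.1207 = (8.0793, 12.3207).
The interval (8.0793, 12.3207) does not contain 0, so the difference is significant.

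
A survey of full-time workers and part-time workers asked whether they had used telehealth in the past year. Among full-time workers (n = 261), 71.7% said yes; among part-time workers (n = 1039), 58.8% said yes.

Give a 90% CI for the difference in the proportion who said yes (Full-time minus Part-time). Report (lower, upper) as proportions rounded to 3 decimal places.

(0.077, 0.181)

The two standard errors are √(0.7170×0.2830/261) = 0.02788 and √(0.5880×0.4120/1039) = 0.01527.
Because the samples are independent, SE_diff = √(0.02788² + 0.01527²) = 0.03179.
Using z* = 1.645 for 90%, ME = 1.645 × 0.03179 = 0.05229.
p̂₁ − p̂₂ = 0.1290; interval 0.1290 ± 0.05229 gives (0.077, 0.181).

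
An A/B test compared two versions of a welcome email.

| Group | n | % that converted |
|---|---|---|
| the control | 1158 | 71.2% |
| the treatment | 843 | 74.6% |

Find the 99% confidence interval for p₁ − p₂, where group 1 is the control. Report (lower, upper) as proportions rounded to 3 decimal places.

Each SE is √(p̂(1−p̂)/n): √(0.7120·0.2880/1158) = 0.01331 and √(0.7460·0.2540/843) = 0.01499.
SE(p̂₁ − p̂₂) = √(SE₁² + SE₂²) = √(0.0001771561 + 0.0002247001) = 0.02005, since the two samples are independent.
At 99% confidence z* = 2.576; margin = 2.576 × 0.02005 = 0.05165.
The difference is 0.7120 − 0.7460 = -0.0340, so the interval is -0.0340 ± 0.05165 = (-0.086, 0.018).

(-0.086, 0.018)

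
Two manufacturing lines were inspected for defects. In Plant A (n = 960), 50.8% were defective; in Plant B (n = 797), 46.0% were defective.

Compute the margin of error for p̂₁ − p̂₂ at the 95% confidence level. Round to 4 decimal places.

0.0469

The two standard errors are √(0.5080×0.4920/960) = 0.01614 and √(0.4600×0.5400/797) = 0.01765.
Because the samples are independent, SE_diff = √(0.01614² + 0.01765²) = 0.02392.
Using z* = 1.960 for 95%, ME = 1.960 × 0.02392 = 0.04688.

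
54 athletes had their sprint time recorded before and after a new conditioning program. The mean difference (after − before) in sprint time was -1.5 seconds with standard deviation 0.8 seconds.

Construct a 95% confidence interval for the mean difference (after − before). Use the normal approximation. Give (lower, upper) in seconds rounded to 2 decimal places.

This is a matched-pairs design, so SE = s_d/√n = 0.8/√54 = 0.1089.
Margin = 1.960 × 0.1089 = 0.2134; the interval is -1.5 ± 0.2134 = (-1.71, -1.29).

(-1.71, -1.29)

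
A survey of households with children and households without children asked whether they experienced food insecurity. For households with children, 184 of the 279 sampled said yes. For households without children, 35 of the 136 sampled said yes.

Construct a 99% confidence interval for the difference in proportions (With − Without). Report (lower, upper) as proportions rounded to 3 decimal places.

(0.281, 0.523)

Sample proportions: 184/279 = 0.6595, 35/136 = 0.2574.
Each SE is √(p̂(1−p̂)/n): √(0.6595·0.3405/279) = 0.02837 and √(0.2574·0.7426/136) = 0.03749.
SE(p̂₁ − p̂₂) = √(SE₁² + SE₂²) = √(0.0008048569 + 0.0014055001) = 0.04701, since the two samples are independent.
At 99% confidence z* = 2.576; margin = 2.576 × 0.04701 = 0.12110.
The difference is 0.6595 − 0.2574 = 0.4021, so the interval is 0.4021 ± 0.12110 = (0.281, 0.523).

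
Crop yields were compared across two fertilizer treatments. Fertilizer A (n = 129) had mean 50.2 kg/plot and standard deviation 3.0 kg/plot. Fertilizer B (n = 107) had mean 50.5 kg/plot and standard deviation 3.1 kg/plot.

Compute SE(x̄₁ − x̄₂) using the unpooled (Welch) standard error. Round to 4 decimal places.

0.3995

SE₁ = s₁/√n₁ = 3.0/√129 = 0.2641; SE₂ = 3.1/√107 = 0.2997.
Independent samples, unequal variances: SE_diff = √(SE₁² + SE₂²) = √(0.06974881 + 0.08982009) = 0.3995.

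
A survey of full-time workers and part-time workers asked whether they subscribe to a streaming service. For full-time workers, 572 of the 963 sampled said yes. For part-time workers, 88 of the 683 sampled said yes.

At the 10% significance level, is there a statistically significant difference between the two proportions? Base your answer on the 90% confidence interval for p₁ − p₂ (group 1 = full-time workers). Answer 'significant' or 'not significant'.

Sample proportions: 572/963 = 0.5940, 88/683 = 0.1288.
Each SE is √(p̂(1−p̂)/n): √(0.5940·0.4060/963) = 0.01582 and √(0.1288·0.8712/683) = 0.01282.
SE(p̂₁ − p̂₂) = √(SE₁² + SE₂²) = √(0.0002502724 + 0.0001643524) = 0.02036, since the two samples are independent.
At 90% confidence z* = 1.645; margin = 1.645 × 0.02036 = 0.03349.
The difference is 0.5940 − 0.1288 = 0.4652, so the interval is 0.4652 ± 0.03349 = (0.43171, 0.49869).
The interval (0.43171, 0.49869) does not contain 0, so the difference is significant.

significant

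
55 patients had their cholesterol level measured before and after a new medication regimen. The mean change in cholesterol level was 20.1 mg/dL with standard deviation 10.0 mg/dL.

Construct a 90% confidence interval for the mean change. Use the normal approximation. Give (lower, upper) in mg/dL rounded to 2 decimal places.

(17.88, 22.32)

This is a matched-pairs design, so SE = s_d/√n = 10.0/√55 = 1.3484.
Margin = 1.645 × 1.3484 = 2.2181; the interval is 20.1 ± 2.2181 = (17.88, 22.32).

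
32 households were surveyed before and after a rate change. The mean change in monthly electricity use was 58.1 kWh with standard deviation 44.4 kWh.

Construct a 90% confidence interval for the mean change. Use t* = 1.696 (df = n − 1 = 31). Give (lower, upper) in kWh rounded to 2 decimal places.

(44.79, 71.41)

This is a matched-pairs design, so SE = s_d/√n = 44.4/√32 = 7.8489.
Margin = 1.696 × 7.8489 = 13.3117; the interval is 58.1 ± 13.3117 = (44.79, 71.41).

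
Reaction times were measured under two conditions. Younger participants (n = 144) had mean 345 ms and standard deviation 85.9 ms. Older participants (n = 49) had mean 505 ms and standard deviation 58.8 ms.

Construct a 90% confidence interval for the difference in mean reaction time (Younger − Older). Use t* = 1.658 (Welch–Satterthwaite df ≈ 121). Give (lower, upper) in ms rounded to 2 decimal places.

(-178.30, -141.70)

SE₁ = s₁/√n₁ = 85.9/√144 = 7.1583; SE₂ = 58.8/√49 = 8.4000.
Independent samples, unequal variances: SE_diff = √(SE₁² + SE₂²) = √(51.24125889 + 70.56) = 11.0364.
t* = 1.658, so margin of error = 1.658 × 11.0364 = 18.2984.
Difference in means = 345 − 505 = -160.0000.
-160.0000 ± 18.2984 → (-178.30, -141.70).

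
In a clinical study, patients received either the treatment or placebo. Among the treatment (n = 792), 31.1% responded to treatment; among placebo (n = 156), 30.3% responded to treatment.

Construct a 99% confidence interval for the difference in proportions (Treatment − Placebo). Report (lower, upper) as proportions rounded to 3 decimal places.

SE₁ = √(p̂₁(1−p̂₁)/n₁) = √(0.3110·0.6890/792) = 0.01645; SE₂ = √(0.3030·0.6970/156) = 0.03679.
Independent samples: SE of the difference = √(SE₁² + SE₂²) = √(0.0002706025 + 0.0013535041) = 0.04030.
z* for 99% confidence is 2.576, so the margin of error is 2.576 × 0.04030 = 0.10381.
Point estimate p̂₁ − p̂₂ = 0.3110 − 0.3030 = 0.0080.
0.0080 ± 0.10381 → (-0.096, 0.112).

(-0.096, 0.112)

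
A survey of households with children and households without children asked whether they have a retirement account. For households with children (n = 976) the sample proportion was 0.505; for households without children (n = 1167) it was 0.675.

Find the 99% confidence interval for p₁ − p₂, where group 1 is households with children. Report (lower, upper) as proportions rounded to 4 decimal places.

Each SE is √(p̂(1−p̂)/n): √(0.5050·0.4950/976) = 0.01600 and √(0.6750·0.3250/1167) = 0.01371.
SE(p̂₁ − p̂₂) = √(SE₁² + SE₂²) = √(0.000256 + 0.0001879641) = 0.02107, since the two samples are independent.
At 99% confidence z* = 2.576; margin = 2.576 × 0.02107 = 0.05428.
The difference is 0.5050 − 0.6750 = -0.1700, so the interval is -0.1700 ± 0.05428 = (-0.2243, -0.1157).

(-0.2243, -0.1157)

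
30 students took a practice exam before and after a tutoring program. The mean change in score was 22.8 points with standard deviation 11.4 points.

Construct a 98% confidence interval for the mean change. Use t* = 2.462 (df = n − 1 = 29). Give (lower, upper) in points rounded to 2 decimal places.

(17.68, 27.92)

Paired design: SE = s_d/√n = 11.4/√30 = 2.0813.
t* = 2.462; margin of error = 2.462 × 2.0813 = 5.1242.
22.8 ± 5.1242 → (17.68, 27.92).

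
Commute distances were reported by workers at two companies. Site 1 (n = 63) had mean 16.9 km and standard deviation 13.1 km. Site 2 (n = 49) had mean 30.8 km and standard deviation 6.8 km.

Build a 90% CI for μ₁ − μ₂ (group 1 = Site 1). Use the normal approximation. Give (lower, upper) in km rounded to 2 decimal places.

Per-group SEs: s₁/√n₁ = 13.1/√63 = 1.6504, s₂/√n₂ = 6.8/√49 = 0.9714.
Unpooled SE of the difference: √(2.72382016 + 0.94361796) = 1.9151.
Margin of error = z* · SE = 1.645 × 1.9151 = 3.1503.
x̄₁ − x̄₂ = 16.9 − 30.8 = -13.9000.
CI: -13.9000 ± 3.1503 = (-17.05, -10.75).

(-17.05, -10.75)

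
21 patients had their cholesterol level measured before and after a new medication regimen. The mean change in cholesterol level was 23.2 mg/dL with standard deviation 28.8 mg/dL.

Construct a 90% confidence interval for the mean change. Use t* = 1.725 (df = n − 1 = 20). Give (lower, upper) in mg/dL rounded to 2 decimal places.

This is a matched-pairs design, so SE = s_d/√n = 28.8/√21 = 6.2847.
Margin = 1.725 × 6.2847 = 10.8411; the interval is 23.2 ± 10.8411 = (12.36, 34.04).

(12.36, 34.04)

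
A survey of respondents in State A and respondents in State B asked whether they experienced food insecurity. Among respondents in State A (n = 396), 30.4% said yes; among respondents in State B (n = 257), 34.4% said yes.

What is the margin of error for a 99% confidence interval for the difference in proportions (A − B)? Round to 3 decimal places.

Each SE is √(p̂(1−p̂)/n): √(0.3040·0.6960/396) = 0.02311 and √(0.3440·0.6560/257) = 0.02963.
SE(p̂₁ − p̂₂) = √(SE₁² + SE₂²) = √(0.0005340721 + 0.0008779369) = 0.03758, since the two samples are independent.
At 99% confidence z* = 2.576; margin = 2.576 × 0.03758 = 0.09681.

0.097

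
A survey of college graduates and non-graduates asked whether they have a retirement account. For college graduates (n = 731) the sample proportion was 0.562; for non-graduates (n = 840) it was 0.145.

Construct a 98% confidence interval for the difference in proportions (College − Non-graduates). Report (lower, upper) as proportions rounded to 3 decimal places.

(0.366, 0.468)

The two standard errors are √(0.5620×0.4380/731) = 0.01835 and √(0.1450×0.8550/840) = 0.01215.
Because the samples are independent, SE_diff = √(0.01835² + 0.01215²) = 0.02201.
Using z* = 2.326 for 98%, ME = 2.326 × 0.02201 = 0.05120.
p̂₁ − p̂₂ = 0.4170; interval 0.4170 ± 0.05120 gives (0.366, 0.468).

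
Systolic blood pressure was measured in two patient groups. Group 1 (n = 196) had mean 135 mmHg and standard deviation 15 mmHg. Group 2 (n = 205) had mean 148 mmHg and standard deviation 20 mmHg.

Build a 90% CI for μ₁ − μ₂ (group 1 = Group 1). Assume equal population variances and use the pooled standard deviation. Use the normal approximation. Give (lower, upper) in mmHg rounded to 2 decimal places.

Pooled variance s_p² = [195·15² + 204·20²] / (196+205−2) = 314.4737, so s_p = 17.7334.
SE_diff = s_p·√(1/n₁ + 1/n₂) = 17.7334·√(1/196 + 1/205) = 1.7716.
z* = 1.645; margin = 1.645 × 1.7716 = 2.9143.
Difference = 135 − 148 = -13.0000.
-13.0000 ± 2.9143 → (-15.91, -10.09).

(-15.91, -10.09)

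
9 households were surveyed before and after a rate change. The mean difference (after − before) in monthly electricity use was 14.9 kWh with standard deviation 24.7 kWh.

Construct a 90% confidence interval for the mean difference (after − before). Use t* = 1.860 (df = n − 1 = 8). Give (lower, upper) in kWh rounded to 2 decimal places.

Paired design: SE = s_d/√n = 24.7/√9 = 8.2333.
t* = 1.860; margin of error = 1.860 × 8.2333 = 15.3139.
14.9 ± 15.3139 → (-0.41, 30.21).

(-0.41, 30.21)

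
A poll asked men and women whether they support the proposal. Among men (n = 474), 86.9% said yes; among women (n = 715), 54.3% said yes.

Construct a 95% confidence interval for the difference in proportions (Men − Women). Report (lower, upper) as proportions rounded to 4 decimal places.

Each SE is √(p̂(1−p̂)/n): √(0.8690·0.1310/474) = 0.01550 and √(0.5430·0.4570/715) = 0.01863.
SE(p̂₁ − p̂₂) = √(SE₁² + SE₂²) = √(0.00024025 + 0.0003470769) = 0.02423, since the two samples are independent.
At 95% confidence z* = 1.960; margin = 1.960 × 0.02423 = 0.04749.
The difference is 0.8690 − 0.5430 = 0.3260, so the interval is 0.3260 ± 0.04749 = (0.2785, 0.3735).

(0.2785, 0.3735)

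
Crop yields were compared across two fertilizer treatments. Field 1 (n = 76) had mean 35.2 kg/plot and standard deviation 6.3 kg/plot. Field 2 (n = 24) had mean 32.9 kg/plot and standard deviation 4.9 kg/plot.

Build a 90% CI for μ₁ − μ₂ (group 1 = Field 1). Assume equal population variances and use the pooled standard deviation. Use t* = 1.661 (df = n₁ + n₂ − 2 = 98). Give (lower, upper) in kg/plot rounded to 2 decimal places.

(-0.03, 4.63)

Pooled variance s_p² = [75·6.3² + 23·4.9²] / (76+24−2) = 36.0100, so s_p = 6.0008.
SE_diff = s_p·√(1/n₁ + 1/n₂) = 6.0008·√(1/76 + 1/24) = 1.4051.
t* = 1.661; margin = 1.661 × 1.4051 = 2.3339.
Difference = 35.2 − 32.9 = 2.3000.
2.3000 ± 2.3339 → (-0.03, 4.63).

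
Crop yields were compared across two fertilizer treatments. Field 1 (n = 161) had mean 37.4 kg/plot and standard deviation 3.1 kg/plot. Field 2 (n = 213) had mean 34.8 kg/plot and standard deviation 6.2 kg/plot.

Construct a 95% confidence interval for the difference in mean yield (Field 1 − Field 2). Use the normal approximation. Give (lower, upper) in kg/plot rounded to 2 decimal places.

Per-group SEs: s₁/√n₁ = 3.1/√161 = 0.2443, s₂/√n₂ = 6.2/√213 = 0.4248.
Unpooled SE of the difference: √(0.05968249 + 0.18045504) = 0.4900.
Margin of error = z* · SE = 1.960 × 0.4900 = 0.9604.
x̄₁ − x̄₂ = 37.4 − 34.8 = 2.6000.
CI: 2.6000 ± 0.9604 = (1.64, 3.56).

(1.64, 3.56)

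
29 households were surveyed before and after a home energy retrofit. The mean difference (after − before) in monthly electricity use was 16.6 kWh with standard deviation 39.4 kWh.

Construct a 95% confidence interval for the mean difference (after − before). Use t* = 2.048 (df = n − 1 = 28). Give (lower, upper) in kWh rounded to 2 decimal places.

Paired design: SE = s_d/√n = 39.4/√29 = 7.3164.
t* = 2.048; margin of error = 2.048 × 7.3164 = 14.9840.
16.6 ± 14.9840 → (1.62, 31.58).

(1.62, 31.58)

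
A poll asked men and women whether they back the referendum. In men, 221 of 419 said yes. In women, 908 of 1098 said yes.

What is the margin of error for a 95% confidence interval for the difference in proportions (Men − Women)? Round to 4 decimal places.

0.0528

First, p̂₁ = 221/419 = 0.5274; p̂₂ = 908/1098 = 0.8270.
The two standard errors are √(0.5274×0.4726/419) = 0.02439 and √(0.8270×0.1730/1098) = 0.01141.
Because the samples are independent, SE_diff = √(0.02439² + 0.01141²) = 0.02693.
Using z* = 1.960 for 95%, ME = 1.960 × 0.02693 = 0.05278.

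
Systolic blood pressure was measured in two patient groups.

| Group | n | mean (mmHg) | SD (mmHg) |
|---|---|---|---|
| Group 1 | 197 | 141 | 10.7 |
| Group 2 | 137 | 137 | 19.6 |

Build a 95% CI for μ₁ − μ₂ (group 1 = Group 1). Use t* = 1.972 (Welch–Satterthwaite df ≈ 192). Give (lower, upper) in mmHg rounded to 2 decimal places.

(0.37, 7.63)

Per-group SEs: s₁/√n₁ = 10.7/√197 = 0.7623, s₂/√n₂ = 19.6/√137 = 1.6745.
Unpooled SE of the difference: √(0.58110129 + 2.80395025) = 1.8399.
Margin of error = t* · SE = 1.972 × 1.8399 = 3.6283.
x̄₁ − x̄₂ = 141 − 137 = 4.0000.
CI: 4.0000 ± 3.6283 = (0.37, 7.63).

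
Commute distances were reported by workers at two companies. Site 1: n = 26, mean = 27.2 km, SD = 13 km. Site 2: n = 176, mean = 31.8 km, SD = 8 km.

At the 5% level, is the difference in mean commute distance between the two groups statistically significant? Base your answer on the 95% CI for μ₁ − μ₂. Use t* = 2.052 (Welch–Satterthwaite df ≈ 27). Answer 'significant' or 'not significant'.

Standard errors of each mean: 13/√26 = 2.5495 and 8/√176 = 0.6030.
SE(x̄₁ − x̄₂) = √(2.5495² + 0.6030²) = 2.6198 for independent samples with unequal variances.
With t* = 2.052, the margin is 2.052 × 2.6198 = 5.3758.
x̄₁ − x̄₂ = 27.2 − 31.8 = -4.6000; the interval is -4.6000 ± 5.3758 = (-9.9758, 0.7758).
The interval (-9.9758, 0.7758) contains 0, so the difference is not significant.

not significant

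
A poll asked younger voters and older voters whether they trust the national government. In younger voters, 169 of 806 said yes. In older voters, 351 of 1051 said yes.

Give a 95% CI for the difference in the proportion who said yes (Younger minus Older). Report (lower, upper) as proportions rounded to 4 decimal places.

First, p̂₁ = 169/806 = 0.2097; p̂₂ = 351/1051 = 0.3340.
The two standard errors are √(0.2097×0.7903/806) = 0.01434 and √(0.3340×0.6660/1051) = 0.01455.
Because the samples are independent, SE_diff = √(0.01434² + 0.01455²) = 0.02043.
Using z* = 1.960 for 95%, ME = 1.960 × 0.02043 = 0.04004.
p̂₁ − p̂₂ = -0.1243; interval -0.1243 ± 0.04004 gives (-0.1643, -0.0843).

(-0.1643, -0.0843)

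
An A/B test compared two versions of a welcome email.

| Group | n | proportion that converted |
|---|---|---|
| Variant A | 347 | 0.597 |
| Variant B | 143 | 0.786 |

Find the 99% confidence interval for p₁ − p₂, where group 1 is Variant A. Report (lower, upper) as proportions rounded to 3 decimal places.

(-0.300, -0.078)

The two standard errors are √(0.5970×0.4030/347) = 0.02633 and √(0.7860×0.2140/143) = 0.03430.
Because the samples are independent, SE_diff = √(0.02633² + 0.03430²) = 0.04324.
Using z* = 2.576 for 99%, ME = 2.576 × 0.04324 = 0.11139.
p̂₁ − p̂₂ = -0.1890; interval -0.1890 ± 0.11139 gives (-0.300, -0.078).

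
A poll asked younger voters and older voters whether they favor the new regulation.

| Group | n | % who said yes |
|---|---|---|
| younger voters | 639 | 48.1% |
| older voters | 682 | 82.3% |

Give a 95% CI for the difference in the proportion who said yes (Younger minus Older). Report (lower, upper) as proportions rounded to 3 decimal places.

(-0.390, -0.294)

SE₁ = √(p̂₁(1−p̂₁)/n₁) = √(0.4810·0.5190/639) = 0.01977; SE₂ = √(0.8230·0.1770/682) = 0.01461.
Independent samples: SE of the difference = √(SE₁² + SE₂²) = √(0.0003908529 + 0.0002134521) = 0.02458.
z* for 95% confidence is 1.960, so the margin of error is 1.960 × 0.02458 = 0.04818.
Point estimate p̂₁ − p̂₂ = 0.4810 − 0.8230 = -0.3420.
-0.3420 ± 0.04818 → (-0.390, -0.294).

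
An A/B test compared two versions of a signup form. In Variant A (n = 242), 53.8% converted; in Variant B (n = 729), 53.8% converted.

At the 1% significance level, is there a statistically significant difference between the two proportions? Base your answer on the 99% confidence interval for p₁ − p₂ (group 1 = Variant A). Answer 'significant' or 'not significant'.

Each SE is √(p̂(1−p̂)/n): √(0.5380·0.4620/242) = 0.03205 and √(0.5380·0.4620/729) = 0.01846.
SE(p̂₁ − p̂₂) = √(SE₁² + SE₂²) = √(0.0010272025 + 0.0003407716) = 0.03699, since the two samples are independent.
At 99% confidence z* = 2.576; margin = 2.576 × 0.03699 = 0.09529.
The difference is 0.5380 − 0.5380 = 0.0000, so the interval is 0.0000 ± 0.09529 = (-0.09529, 0.09529).
The interval (-0.09529, 0.09529) contains 0, so the difference is not significant.

not significant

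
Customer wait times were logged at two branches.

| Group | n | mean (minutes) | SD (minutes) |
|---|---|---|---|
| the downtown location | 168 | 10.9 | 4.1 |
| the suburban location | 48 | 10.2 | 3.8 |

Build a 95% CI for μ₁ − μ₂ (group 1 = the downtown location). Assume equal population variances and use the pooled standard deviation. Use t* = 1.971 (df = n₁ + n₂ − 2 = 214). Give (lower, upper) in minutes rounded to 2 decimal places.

(-0.60, 2.00)

s_p = √[((n₁−1)s₁² + (n₂−1)s₂²)/(n₁+n₂−2)] = √[(167·4.1² + 47·3.8²)/214] = 4.0360.
SE = 4.0360·√(1/168 + 1/48) = 0.6605.
With t* = 1.971, margin = 1.971 × 0.6605 = 1.3018.
x̄₁ − x̄₂ = 10.9 − 10.2 = 0.7000; interval 0.7000 ± 1.3018 = (-0.60, 2.00).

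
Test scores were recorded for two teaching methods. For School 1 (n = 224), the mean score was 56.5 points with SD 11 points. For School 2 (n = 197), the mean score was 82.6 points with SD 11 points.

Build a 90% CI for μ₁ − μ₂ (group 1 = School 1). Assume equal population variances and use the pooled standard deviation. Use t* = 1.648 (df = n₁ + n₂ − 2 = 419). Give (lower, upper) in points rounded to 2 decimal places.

s_p = √[((n₁−1)s₁² + (n₂−1)s₂²)/(n₁+n₂−2)] = √[(223·11² + 196·11²)/419] = 11.0000.
SE = 11.0000·√(1/224 + 1/197) = 1.0744.
With t* = 1.648, margin = 1.648 × 1.0744 = 1.7706.
x̄₁ − x̄₂ = 56.5 − 82.6 = -26.1000; interval -26.1000 ± 1.7706 = (-27.87, -24.33).

(-27.87, -24.33)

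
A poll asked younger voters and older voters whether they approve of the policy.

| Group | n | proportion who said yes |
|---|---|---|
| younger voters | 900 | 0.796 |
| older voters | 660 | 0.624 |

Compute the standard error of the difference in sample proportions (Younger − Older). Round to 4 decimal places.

0.0231

Each SE is √(p̂(1−p̂)/n): √(0.7960·0.2040/900) = 0.01343 and √(0.6240·0.3760/660) = 0.01885.
SE(p̂₁ − p̂₂) = √(SE₁² + SE₂²) = √(0.0001803649 + 0.0003553225) = 0.02314, since the two samples are independent.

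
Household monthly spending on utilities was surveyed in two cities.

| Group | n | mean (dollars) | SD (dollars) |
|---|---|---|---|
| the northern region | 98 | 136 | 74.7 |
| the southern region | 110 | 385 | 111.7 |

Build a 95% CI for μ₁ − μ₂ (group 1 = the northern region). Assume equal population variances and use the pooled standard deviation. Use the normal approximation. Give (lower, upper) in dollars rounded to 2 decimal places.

s_p = √[((n₁−1)s₁² + (n₂−1)s₂²)/(n₁+n₂−2)] = √[(97·74.7² + 109·111.7²)/206] = 96.0696.
SE = 96.0696·√(1/98 + 1/110) = 13.3447.
With z* = 1.960, margin = 1.960 × 13.3447 = 26.1556.
x̄₁ − x̄₂ = 136 − 385 = -249.0000; interval -249.0000 ± 26.1556 = (-275.16, -222.84).

(-275.16, -222.84)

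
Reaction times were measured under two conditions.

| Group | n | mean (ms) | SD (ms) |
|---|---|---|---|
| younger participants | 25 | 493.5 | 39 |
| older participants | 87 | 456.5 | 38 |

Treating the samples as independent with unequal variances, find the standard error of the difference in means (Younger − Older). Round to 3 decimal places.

Standard errors of each mean: 39/√25 = 7.8000 and 38/√87 = 4.0740.
SE(x̄₁ − x̄₂) = √(7.8000² + 4.0740²) = 8.7999 for independent samples with unequal variances.

8.800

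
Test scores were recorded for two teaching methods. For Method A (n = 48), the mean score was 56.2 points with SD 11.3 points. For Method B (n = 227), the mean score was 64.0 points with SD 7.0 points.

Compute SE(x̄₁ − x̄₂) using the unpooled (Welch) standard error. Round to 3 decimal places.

1.696

SE₁ = s₁/√n₁ = 11.3/√48 = 1.6310; SE₂ = 7.0/√227 = 0.4646.
Independent samples, unequal variances: SE_diff = √(SE₁² + SE₂²) = √(2.660161 + 0.21585316) = 1.6959.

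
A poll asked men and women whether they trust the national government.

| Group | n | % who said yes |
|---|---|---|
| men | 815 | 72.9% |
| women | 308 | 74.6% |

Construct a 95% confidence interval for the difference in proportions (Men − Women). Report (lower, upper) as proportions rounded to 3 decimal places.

SE₁ = √(p̂₁(1−p̂₁)/n₁) = √(0.7290·0.2710/815) = 0.01557; SE₂ = √(0.7460·0.2540/308) = 0.02480.
Independent samples: SE of the difference = √(SE₁² + SE₂²) = √(0.0002424249 + 0.00061504) = 0.02928.
z* for 95% confidence is 1.960, so the margin of error is 1.960 × 0.02928 = 0.05739.
Point estimate p̂₁ − p̂₂ = 0.7290 − 0.7460 = -0.0170.
-0.0170 ± 0.05739 → (-0.074, 0.040).

(-0.074, 0.040)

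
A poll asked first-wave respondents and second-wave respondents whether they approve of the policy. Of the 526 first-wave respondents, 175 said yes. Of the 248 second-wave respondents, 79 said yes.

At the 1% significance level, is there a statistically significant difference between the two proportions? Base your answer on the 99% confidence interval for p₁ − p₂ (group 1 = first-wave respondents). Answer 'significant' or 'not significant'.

not significant

First, p̂₁ = 175/526 = 0.3327; p̂₂ = 79/248 = 0.3185.
The two standard errors are √(0.3327×0.6673/526) = 0.02054 and √(0.3185×0.6815/248) = 0.02958.
Because the samples are independent, SE_diff = √(0.02054² + 0.02958²) = 0.03601.
Using z* = 2.576 for 99%, ME = 2.576 × 0.03601 = 0.09276.
p̂₁ − p̂₂ = 0.0142; interval 0.0142 ± 0.09276 gives (-0.07856, 0.10696).
The interval (-0.07856, 0.10696) contains 0, so the difference is not significant.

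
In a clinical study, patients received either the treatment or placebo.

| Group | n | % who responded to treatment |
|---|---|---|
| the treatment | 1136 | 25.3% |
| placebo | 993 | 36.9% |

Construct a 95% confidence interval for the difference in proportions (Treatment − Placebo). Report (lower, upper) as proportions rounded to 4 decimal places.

(-0.1552, -0.0768)

Each SE is √(p̂(1−p̂)/n): √(0.2530·0.7470/1136) = 0.01290 and √(0.3690·0.6310/993) = 0.01531.
SE(p̂₁ − p̂₂) = √(SE₁² + SE₂²) = √(0.00016641 + 0.0002343961) = 0.02002, since the two samples are independent.
At 95% confidence z* = 1.960; margin = 1.960 × 0.02002 = 0.03924.
The difference is 0.2530 − 0.3690 = -0.1160, so the interval is -0.1160 ± 0.03924 = (-0.1552, -0.0768).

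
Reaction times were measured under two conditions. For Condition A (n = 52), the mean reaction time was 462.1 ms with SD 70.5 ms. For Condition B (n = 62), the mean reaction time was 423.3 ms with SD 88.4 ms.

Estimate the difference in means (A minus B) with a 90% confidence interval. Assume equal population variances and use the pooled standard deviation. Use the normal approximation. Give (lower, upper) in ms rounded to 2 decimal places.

Pooled variance s_p² = [51·70.5² + 61·88.4²] / (52+62−2) = 6519.3831, so s_p = 80.7427.
SE_diff = s_p·√(1/n₁ + 1/n₂) = 80.7427·√(1/52 + 1/62) = 15.1830.
z* = 1.645; margin = 1.645 × 15.1830 = 24.9760.
Difference = 462.1 − 423.3 = 38.8000.
38.8000 ± 24.9760 → (13.82, 63.78).

(13.82, 63.78)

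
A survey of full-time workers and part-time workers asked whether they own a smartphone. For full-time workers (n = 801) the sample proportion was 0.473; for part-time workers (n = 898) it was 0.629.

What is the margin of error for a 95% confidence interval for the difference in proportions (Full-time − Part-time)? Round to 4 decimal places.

0.0468

SE₁ = √(p̂₁(1−p̂₁)/n₁) = √(0.4730·0.5270/801) = 0.01764; SE₂ = √(0.6290·0.3710/898) = 0.01612.
Independent samples: SE of the difference = √(SE₁² + SE₂²) = √(0.0003111696 + 0.0002598544) = 0.02390.
z* for 95% confidence is 1.960, so the margin of error is 1.960 × 0.02390 = 0.04684.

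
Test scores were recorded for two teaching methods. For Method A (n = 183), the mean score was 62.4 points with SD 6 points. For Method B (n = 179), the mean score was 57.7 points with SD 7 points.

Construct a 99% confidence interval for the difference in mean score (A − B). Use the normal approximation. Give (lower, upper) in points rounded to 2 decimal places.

Standard errors of each mean: 6/√183 = 0.4435 and 7/√179 = 0.5232.
SE(x̄₁ − x̄₂) = √(0.4435² + 0.5232²) = 0.6859 for independent samples with unequal variances.
With z* = 2.576, the margin is 2.576 × 0.6859 = 1.7669.
x̄₁ − x̄₂ = 62.4 − 57.7 = 4.7000; the interval is 4.7000 ± 1.7669 = (2.93, 6.47).

(2.93, 6.47)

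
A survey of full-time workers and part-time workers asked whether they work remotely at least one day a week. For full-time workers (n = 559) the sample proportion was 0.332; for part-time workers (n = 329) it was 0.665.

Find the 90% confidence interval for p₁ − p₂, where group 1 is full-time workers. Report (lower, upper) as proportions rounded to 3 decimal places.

Each SE is √(p̂(1−p̂)/n): √(0.3320·0.6680/559) = 0.01992 and √(0.6650·0.3350/329) = 0.02602.
SE(p̂₁ − p̂₂) = √(SE₁² + SE₂²) = √(0.0003968064 + 0.0006770404) = 0.03277, since the two samples are independent.
At 90% confidence z* = 1.645; margin = 1.645 × 0.03277 = 0.05391.
The difference is 0.3320 − 0.6650 = -0.3330, so the interval is -0.3330 ± 0.05391 = (-0.387, -0.279).

(-0.387, -0.279)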